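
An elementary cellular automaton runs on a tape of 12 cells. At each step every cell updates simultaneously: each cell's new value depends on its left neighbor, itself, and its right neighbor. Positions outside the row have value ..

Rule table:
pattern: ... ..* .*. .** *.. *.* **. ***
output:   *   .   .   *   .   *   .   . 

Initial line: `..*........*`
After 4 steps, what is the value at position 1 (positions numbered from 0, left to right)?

.

*...******..
..*.*......*
*..*..****..
......*....*
position 1 holds .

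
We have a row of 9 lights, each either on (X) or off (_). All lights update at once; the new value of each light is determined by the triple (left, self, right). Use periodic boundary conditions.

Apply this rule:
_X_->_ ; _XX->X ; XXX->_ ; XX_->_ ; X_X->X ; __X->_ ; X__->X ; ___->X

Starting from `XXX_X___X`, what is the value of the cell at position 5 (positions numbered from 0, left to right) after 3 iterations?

___X_XX_X
XX__XX_X_
X_X_X_X_X
position 5 holds _

_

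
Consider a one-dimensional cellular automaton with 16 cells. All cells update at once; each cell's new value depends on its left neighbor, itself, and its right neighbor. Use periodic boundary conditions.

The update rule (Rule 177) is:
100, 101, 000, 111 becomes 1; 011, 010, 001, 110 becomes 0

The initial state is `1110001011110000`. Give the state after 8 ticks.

0101010010010010

0101100101101110
0010010010010101
1001001001001010
0100100100100101
1010010010010010
0101001001001001
1010100100100100
0101010010010010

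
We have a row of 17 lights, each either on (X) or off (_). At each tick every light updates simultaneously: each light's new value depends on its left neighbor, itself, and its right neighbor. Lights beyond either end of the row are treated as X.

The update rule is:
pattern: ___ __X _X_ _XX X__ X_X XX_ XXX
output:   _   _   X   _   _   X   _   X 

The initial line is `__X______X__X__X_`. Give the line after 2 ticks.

__X______X__X___X

tick 1: __X______X__X__XX
tick 2: __X______X__X___X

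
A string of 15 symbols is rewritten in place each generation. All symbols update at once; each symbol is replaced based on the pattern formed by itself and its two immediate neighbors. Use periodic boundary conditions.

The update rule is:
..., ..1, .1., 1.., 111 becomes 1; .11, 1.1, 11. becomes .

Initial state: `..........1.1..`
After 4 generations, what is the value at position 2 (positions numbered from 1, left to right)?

1

11111111111.111
1111111111...11
111111111.111.1
11111111...1...
position 2 holds 1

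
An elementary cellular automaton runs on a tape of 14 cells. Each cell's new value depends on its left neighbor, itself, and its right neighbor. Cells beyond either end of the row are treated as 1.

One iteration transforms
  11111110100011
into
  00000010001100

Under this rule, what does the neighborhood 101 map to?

0

At position 7 the neighborhood is 101; the next row has 0 there.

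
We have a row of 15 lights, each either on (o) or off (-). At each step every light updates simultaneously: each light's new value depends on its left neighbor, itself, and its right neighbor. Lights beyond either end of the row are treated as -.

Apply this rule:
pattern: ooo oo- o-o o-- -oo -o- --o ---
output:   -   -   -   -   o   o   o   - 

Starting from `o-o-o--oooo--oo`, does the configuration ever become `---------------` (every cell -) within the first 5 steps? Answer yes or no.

no

o-o-o-oo----oo-
o-o-o-o----oo--
o-o-o-o---oo---
o-o-o-o--oo----
o-o-o-o-oo-----
step 5 is o-o-o-o-oo-----, still not uniform -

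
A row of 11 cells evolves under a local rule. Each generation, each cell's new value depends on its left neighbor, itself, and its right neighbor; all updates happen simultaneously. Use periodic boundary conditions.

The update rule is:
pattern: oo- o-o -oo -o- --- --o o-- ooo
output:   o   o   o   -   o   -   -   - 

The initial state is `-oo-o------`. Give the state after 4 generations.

ooo-ooo--o-

-ooo--ooooo
oo-o--o---o
-oo-----o-o
ooo-ooo--o-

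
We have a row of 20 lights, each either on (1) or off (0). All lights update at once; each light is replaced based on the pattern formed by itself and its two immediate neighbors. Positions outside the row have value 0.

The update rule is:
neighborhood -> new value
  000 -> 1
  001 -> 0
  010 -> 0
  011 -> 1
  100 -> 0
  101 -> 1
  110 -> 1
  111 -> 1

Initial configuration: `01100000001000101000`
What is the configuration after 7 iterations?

01101111100010010011
01111111101000000011
01111111110011111011
01111111110011111111
01111111110011111111  (fixed point — unchanged through iteration 7)

01111111110011111111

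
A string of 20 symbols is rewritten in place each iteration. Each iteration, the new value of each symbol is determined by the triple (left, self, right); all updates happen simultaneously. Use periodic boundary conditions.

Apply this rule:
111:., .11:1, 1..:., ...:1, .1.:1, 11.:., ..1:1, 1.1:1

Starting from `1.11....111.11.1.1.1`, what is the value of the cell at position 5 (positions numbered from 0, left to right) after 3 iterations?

.

iteration 1: .11..1111..11.111111
iteration 2: 11..11....11.11.....
iteration 3: 1..11..1111.11..1111
position 5 holds .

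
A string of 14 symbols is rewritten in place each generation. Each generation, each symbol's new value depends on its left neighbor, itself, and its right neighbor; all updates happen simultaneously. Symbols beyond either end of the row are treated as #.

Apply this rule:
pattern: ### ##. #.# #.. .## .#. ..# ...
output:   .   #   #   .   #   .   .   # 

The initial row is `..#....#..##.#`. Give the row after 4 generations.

.........#...#

....##....####
.##.##.##.#...
##########..#.
.........#...#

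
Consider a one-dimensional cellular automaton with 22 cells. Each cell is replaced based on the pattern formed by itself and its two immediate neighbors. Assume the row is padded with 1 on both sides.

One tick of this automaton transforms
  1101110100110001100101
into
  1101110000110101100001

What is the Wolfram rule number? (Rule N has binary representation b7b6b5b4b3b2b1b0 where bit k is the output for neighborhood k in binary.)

position 0: 111 → 1  (bit 7 = 1)
position 1: 110 → 1  (bit 6 = 1)
position 2: 101 → 0  (bit 5 = 0)
position 8: 100 → 0  (bit 4 = 0)
position 3: 011 → 1  (bit 3 = 1)
position 7: 010 → 0  (bit 2 = 0)
position 9: 001 → 0  (bit 1 = 0)
position 13: 000 → 1  (bit 0 = 1)
bits b7..b0 = 11001001 = 201

201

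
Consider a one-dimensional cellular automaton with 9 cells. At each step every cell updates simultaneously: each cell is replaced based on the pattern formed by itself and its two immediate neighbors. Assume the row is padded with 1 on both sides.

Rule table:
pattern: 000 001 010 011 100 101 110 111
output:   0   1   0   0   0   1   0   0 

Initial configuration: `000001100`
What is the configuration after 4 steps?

000010001
000100010
001000101
010001010

010001010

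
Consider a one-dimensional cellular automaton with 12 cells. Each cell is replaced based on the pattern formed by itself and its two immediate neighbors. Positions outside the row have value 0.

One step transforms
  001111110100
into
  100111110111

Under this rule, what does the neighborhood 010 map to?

At position 9 the neighborhood is 010; the next row has 1 there.

1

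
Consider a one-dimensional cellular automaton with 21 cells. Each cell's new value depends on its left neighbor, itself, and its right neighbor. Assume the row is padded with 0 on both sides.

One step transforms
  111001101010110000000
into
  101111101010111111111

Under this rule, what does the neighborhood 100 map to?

1

At position 3 the neighborhood is 100; the next row has 1 there.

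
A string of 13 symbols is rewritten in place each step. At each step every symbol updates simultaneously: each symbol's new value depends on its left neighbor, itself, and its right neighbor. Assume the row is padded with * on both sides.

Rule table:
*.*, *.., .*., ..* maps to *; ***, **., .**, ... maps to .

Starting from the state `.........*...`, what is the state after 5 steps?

step 1: *.......***.*
step 2: .*.....*...*.
step 3: ***...***.***
step 4: ...*.*...*...
step 5: *.*****.***.*

*.*****.***.*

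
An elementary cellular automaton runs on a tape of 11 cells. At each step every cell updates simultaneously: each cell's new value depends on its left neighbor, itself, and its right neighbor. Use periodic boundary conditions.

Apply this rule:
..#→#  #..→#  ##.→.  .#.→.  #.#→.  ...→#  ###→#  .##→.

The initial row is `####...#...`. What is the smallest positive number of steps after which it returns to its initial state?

4

.##.###.###
.....#...#.
#####.###.#
####...#...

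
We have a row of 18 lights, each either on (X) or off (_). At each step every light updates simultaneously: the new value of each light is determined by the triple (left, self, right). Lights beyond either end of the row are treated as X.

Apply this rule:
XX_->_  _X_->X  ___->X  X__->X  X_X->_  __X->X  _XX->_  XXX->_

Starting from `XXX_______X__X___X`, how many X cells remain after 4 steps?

step 1: ___XXXXXXXXXXXXXX_
step 2: XXX_______________
step 3: ___XXXXXXXXXXXXXXX
step 4: XXX_______________
count of X: 3

3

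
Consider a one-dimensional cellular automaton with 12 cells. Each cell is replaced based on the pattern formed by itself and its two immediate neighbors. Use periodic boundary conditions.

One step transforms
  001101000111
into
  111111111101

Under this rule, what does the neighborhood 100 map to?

1

At position 0 the neighborhood is 100; the next row has 1 there.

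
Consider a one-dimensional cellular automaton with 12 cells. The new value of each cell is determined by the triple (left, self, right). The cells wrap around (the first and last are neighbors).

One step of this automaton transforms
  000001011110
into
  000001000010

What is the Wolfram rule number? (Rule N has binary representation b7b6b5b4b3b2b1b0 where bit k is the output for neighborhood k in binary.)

68

position 8: 111 → 0  (bit 7 = 0)
position 10: 110 → 1  (bit 6 = 1)
position 6: 101 → 0  (bit 5 = 0)
position 11: 100 → 0  (bit 4 = 0)
position 7: 011 → 0  (bit 3 = 0)
position 5: 010 → 1  (bit 2 = 1)
position 4: 001 → 0  (bit 1 = 0)
position 0: 000 → 0  (bit 0 = 0)
bits b7..b0 = 01000100 = 68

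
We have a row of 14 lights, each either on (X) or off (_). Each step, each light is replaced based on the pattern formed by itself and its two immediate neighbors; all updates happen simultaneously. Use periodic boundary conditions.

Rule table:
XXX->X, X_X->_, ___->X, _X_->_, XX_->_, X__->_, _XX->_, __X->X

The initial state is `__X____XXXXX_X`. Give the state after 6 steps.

_X__XXX_XXX___
X__X_X___X__XX
__X____XX__X_X
_X__XXX___X___
X__X_X__XX__XX
__X____X___X_X

__X____X___X_X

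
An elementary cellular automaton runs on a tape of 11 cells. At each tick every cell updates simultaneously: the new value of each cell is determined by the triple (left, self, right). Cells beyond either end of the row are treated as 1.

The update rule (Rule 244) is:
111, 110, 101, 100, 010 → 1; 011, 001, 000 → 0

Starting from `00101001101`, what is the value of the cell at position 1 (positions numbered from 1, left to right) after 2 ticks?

10111100110
11011110011
position 1 holds 1

1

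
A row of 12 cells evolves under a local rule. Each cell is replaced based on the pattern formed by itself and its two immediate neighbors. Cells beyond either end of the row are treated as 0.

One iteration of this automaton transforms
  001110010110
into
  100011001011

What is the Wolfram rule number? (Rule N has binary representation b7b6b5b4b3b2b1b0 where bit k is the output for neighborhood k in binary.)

113

position 3: 111 → 0  (bit 7 = 0)
position 4: 110 → 1  (bit 6 = 1)
position 8: 101 → 1  (bit 5 = 1)
position 5: 100 → 1  (bit 4 = 1)
position 2: 011 → 0  (bit 3 = 0)
position 7: 010 → 0  (bit 2 = 0)
position 1: 001 → 0  (bit 1 = 0)
position 0: 000 → 1  (bit 0 = 1)
bits b7..b0 = 01110001 = 113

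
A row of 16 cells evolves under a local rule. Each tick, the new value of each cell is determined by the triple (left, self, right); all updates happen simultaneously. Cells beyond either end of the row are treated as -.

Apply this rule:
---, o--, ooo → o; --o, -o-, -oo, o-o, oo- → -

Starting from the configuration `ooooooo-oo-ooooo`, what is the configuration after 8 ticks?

tick 1: -ooooo------ooo-
tick 2: --ooo-ooooo--o-o
tick 3: o--o---ooo-o----
tick 4: -o--oo--o---oooo
tick 5: --o---o--oo--oo-
tick 6: o--oo--o---o---o
tick 7: -o---o--oo--oo--
tick 8: --oo--o---o---oo

--oo--o---o---oo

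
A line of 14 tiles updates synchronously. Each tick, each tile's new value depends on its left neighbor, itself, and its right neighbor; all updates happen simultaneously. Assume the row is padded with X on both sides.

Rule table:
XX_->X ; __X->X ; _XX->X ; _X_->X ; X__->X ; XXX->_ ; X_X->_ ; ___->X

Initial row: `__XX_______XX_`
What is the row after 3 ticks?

XXXXXXXXXXXXX_
____________X_
XXXXXXXXXXXXX_

XXXXXXXXXXXXX_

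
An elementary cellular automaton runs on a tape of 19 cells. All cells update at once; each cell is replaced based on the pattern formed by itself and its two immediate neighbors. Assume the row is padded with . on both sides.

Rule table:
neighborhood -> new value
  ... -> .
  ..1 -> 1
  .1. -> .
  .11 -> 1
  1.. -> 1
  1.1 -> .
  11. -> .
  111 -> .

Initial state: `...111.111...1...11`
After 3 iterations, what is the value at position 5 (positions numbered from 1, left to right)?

..11...1..1.1.1.11.
.11.1.1.11......1.1
11......1.1....1...
position 5 holds .

.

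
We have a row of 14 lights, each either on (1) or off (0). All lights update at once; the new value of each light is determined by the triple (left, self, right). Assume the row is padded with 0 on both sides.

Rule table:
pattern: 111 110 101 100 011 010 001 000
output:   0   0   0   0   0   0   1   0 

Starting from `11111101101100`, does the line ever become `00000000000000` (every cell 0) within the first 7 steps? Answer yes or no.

00000000000000
all cells are 0 at step 1

yes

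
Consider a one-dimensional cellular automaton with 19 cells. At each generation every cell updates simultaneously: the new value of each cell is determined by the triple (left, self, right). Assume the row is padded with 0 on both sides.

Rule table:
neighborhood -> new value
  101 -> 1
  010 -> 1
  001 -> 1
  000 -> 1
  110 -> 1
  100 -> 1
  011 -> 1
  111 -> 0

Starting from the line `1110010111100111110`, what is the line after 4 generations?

1110000111100111111

1011111100111100011
1110000111100111111
1011111100111100001
1110000111100111111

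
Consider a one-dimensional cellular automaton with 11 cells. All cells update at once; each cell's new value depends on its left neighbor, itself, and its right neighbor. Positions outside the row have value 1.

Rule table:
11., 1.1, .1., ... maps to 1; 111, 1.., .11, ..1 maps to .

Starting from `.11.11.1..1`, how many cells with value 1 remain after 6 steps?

1.11.111...
11.11..1.1.
.11.1..1111
1.111......
11..1.1111.
.1..11...11
count of 1: 5

5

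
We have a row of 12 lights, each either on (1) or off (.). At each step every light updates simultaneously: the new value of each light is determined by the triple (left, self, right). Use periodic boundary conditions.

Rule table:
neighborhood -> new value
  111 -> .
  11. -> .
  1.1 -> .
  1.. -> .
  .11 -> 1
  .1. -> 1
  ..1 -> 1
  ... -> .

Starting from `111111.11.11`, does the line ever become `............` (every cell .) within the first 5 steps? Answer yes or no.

.......1..1.
......11.11.
.....11..1..
....11..11..
...11..11...
step 5 is ...11..11..., still not uniform .

no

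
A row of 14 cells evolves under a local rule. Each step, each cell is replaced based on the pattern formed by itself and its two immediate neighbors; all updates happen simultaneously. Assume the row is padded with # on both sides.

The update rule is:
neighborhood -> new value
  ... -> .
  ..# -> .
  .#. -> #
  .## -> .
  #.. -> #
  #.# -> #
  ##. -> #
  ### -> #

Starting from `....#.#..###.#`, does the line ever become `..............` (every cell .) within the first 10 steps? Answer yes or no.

step 1: #...####..###.
step 2: ##...####..###
step 3: ###...####..##
step 4: ####...####..#
step 5: #####...####..
step 6: ######...####.
step 7: #######...####
step 8: ########...###
step 9: #########...##
step 10: ##########...#
step 10 is ##########...#, still not uniform .

no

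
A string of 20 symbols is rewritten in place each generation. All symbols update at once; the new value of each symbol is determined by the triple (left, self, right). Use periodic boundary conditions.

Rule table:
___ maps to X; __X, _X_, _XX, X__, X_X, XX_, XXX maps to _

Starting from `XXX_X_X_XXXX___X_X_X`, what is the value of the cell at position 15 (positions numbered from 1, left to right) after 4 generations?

_____________X______
XXXXXXXXXXXX___XXXXX
_____________X______  (repeats generation 1; period 2)
generation 4: XXXXXXXXXXXX___XXXXX
position 15 holds _

_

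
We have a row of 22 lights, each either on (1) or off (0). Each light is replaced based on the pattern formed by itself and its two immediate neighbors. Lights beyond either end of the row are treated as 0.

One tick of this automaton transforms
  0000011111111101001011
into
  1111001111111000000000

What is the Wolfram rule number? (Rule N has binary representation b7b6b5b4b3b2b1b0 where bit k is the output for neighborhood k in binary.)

position 6: 111 → 1  (bit 7 = 1)
position 13: 110 → 0  (bit 6 = 0)
position 14: 101 → 0  (bit 5 = 0)
position 16: 100 → 0  (bit 4 = 0)
position 5: 011 → 0  (bit 3 = 0)
position 15: 010 → 0  (bit 2 = 0)
position 4: 001 → 0  (bit 1 = 0)
position 0: 000 → 1  (bit 0 = 1)
bits b7..b0 = 10000001 = 129

129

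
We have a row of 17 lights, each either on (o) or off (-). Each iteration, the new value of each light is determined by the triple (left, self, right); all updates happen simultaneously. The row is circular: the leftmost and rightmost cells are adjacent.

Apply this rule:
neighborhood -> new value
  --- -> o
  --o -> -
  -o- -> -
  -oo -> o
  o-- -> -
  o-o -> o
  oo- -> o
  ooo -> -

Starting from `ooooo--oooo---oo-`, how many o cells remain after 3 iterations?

10

o---o--o--o-o-ooo
o-o--------o-oo--
-o--oooooo--ooo--
count of o: 10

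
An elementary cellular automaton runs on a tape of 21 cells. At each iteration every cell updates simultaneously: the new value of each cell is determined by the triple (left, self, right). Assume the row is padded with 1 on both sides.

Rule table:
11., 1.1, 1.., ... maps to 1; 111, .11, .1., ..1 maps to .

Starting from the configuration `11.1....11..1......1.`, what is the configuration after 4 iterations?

.11.11..11.....11..11

.11.111..11..11111..1
1.11..11..11.....11..
11.11..11..11111..11.
.11.11..11.....11..11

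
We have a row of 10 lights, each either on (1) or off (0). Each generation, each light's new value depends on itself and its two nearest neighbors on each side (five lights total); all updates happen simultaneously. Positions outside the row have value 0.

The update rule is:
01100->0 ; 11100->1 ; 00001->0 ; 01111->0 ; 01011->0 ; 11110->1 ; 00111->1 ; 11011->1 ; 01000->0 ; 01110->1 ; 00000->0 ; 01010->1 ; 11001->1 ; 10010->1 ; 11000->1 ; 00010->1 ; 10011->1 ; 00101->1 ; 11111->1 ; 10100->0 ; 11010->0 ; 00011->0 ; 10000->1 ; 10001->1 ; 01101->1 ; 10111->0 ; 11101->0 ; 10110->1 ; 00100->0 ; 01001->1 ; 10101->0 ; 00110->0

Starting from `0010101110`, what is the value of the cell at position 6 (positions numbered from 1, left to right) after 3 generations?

generation 1: 0111000111
generation 2: 0111110111
generation 3: 0101101011
position 6 holds 0

0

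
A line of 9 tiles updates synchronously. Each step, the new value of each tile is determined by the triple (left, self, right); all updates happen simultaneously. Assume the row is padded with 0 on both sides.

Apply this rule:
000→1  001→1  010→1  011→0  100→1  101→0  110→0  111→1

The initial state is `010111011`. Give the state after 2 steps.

001111111

110010000
001111111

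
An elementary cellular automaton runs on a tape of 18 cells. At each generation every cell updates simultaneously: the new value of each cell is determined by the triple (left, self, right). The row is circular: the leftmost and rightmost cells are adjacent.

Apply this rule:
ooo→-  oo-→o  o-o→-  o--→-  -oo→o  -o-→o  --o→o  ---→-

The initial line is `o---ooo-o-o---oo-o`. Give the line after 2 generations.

o-ooo-o-o-o-oo-o-o

o--oo-o-o-o--ooo-o
o-ooo-o-o-o-oo-o-o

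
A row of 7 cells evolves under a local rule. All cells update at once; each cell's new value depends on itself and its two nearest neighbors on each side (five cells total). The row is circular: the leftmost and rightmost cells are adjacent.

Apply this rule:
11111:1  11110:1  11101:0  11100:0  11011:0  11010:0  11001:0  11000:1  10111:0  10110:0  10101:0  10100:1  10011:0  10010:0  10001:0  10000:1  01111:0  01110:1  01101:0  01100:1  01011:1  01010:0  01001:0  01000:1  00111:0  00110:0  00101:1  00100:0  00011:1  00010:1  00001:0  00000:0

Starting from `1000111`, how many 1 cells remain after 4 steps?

0101001
0001001
1010000
1011101
count of 1: 5

5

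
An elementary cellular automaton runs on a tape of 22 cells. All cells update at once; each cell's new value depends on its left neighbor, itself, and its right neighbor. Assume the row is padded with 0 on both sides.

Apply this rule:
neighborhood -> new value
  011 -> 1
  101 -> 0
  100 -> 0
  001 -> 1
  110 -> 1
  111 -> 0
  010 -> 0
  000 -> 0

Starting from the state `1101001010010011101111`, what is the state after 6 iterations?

1100010011100000100000

iteration 1: 1100010000100110101001
iteration 2: 1100100001001110000010
iteration 3: 1101000010011010000100
iteration 4: 1100000100111000001000
iteration 5: 1100001001101000010000
iteration 6: 1100010011100000100000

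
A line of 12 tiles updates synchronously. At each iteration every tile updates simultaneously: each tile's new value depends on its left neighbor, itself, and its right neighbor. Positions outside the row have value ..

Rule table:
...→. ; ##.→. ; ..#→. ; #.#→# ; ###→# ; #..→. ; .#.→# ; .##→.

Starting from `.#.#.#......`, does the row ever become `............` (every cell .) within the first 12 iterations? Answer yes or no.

.#####......
..###.......
...#........
...#........  (fixed point — unchanged through iteration 12)
iteration 12 is ...#........, still not uniform .

no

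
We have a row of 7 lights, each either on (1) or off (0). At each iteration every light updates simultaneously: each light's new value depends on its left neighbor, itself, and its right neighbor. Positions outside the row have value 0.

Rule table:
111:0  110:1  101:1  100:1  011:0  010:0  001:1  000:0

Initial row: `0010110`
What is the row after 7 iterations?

0101010

0101011
1010101
0101010
1010101  (repeats iteration 2; period 2)
iteration 7: 0101010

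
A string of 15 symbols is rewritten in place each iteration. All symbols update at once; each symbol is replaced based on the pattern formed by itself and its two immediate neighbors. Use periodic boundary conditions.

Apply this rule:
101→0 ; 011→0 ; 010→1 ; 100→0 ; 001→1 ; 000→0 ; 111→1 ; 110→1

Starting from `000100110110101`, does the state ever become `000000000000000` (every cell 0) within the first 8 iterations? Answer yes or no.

iteration 1: 001101010010101
iteration 2: 010101010110101
iteration 3: 010101010010101
iteration 4: 010101010110101  (repeats iteration 2; period 2)
iteration 8: 010101010110101
iteration 8 is 010101010110101, still not uniform 0

no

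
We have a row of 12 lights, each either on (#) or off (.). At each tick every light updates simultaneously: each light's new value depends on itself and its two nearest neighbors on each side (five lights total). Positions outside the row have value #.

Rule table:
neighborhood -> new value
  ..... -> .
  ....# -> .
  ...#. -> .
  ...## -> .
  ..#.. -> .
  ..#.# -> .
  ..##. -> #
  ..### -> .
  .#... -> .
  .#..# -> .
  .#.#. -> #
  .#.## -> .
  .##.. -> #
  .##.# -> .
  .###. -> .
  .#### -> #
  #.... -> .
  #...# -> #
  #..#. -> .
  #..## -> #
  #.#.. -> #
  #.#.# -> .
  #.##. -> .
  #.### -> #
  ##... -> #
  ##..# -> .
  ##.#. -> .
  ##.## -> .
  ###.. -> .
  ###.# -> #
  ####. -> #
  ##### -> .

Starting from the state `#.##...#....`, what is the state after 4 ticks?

#..###......
..#...#.....
....#.......
#...........

#...........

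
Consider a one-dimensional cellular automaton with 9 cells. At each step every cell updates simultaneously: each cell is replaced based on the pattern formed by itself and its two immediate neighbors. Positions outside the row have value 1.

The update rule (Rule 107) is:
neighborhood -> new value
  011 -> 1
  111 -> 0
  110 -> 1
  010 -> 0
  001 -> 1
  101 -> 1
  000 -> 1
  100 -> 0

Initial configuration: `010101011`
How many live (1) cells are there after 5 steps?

3

step 1: 101010110
step 2: 110101111
step 3: 011011000
step 4: 111111011
step 5: 000001110
count of 1: 3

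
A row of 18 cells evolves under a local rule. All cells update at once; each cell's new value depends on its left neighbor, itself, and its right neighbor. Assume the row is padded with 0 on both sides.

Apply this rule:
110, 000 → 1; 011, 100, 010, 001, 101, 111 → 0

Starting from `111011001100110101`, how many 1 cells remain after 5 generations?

5

001001000100010000
100000010001000111
001111000100010001
100001010001000100
001100000100010001
count of 1: 5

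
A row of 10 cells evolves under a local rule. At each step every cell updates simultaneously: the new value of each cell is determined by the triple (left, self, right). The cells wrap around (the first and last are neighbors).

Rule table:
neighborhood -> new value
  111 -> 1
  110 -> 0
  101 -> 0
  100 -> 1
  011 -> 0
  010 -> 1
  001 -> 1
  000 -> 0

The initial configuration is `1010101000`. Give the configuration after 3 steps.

0110110000

1010101101
0010100000
0110110000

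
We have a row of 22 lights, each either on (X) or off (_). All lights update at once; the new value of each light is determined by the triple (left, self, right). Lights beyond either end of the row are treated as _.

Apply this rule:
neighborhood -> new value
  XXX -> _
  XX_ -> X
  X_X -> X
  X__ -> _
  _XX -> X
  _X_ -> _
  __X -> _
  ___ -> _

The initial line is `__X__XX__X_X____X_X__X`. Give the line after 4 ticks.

_____XX___X______X____
_____XX_______________
_____XX_______________  (fixed point — unchanged through tick 4)

_____XX_______________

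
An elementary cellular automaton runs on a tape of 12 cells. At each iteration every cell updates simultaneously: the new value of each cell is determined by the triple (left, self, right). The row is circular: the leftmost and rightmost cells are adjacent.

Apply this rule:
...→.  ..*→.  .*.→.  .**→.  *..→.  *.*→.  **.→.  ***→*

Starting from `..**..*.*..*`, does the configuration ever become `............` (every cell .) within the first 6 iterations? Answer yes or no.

iteration 1: ............
all cells are . at iteration 1

yes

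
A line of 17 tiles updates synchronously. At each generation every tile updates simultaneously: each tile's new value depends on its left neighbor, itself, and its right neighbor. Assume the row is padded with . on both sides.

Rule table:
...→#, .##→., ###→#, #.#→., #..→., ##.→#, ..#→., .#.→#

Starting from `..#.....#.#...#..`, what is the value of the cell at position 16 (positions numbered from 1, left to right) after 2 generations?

.

generation 1: #.#.###.#.#.#.#.#
generation 2: #.#..##.#.#.#.#.#
position 16 holds .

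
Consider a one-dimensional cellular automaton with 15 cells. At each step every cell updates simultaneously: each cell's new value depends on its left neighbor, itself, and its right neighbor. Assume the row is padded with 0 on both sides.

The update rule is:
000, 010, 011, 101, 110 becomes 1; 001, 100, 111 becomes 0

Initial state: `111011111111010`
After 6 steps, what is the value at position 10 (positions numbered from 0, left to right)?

101110000001110
111010111101010
101111100111110
111000100100010
101010100101010
111111100111110
position 10 holds 1

1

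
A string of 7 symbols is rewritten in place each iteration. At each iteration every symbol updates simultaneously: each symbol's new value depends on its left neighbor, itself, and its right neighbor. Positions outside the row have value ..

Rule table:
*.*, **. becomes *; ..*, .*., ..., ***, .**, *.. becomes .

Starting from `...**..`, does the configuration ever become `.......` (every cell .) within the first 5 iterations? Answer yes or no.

....*..
.......
all cells are . at iteration 2

yes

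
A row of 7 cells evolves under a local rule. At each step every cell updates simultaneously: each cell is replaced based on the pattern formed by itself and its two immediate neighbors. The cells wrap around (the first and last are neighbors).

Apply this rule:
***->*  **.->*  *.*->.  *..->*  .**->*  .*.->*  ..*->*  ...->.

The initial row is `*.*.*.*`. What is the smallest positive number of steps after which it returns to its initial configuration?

1

step 1: *.*.*.*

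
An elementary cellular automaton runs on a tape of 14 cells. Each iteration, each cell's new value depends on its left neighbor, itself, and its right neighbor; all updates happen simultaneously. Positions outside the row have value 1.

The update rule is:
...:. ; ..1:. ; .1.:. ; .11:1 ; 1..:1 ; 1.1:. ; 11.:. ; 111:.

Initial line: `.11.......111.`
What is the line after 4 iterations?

.1....1.......

iteration 1: .1.1......1...
iteration 2: ....1......1..
iteration 3: 1....1......1.
iteration 4: .1....1.......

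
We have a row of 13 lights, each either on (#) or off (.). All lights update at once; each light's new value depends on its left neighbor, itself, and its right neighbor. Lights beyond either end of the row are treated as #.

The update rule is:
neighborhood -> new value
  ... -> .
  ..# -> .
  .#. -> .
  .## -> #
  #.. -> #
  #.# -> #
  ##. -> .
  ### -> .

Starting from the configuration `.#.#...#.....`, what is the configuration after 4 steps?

.#.#.#.#...#.

step 1: #.#.#...#....
step 2: .#.#.#...#...
step 3: #.#.#.#...#..
step 4: .#.#.#.#...#.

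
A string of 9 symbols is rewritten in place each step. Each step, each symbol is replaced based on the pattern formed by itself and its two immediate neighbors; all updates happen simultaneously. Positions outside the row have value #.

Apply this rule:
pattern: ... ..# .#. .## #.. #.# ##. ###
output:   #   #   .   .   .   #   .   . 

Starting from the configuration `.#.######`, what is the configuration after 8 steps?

.#..#..##

step 1: #.#......
step 2: .#..#####
step 3: #..#.....
step 4: ..#..####
step 5: .#..#....
step 6: #..#..###
step 7: ..#..#...
step 8: .#..#..##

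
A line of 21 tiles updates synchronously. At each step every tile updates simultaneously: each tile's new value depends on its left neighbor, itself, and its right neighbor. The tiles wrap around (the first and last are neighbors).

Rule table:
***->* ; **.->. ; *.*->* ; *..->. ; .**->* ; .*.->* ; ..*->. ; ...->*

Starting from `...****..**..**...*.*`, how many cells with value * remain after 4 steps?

.*.***...*...*..*.***
*****..*.*.*.*..****.
****...*******..***.*
***..*.******...**.**
count of *: 14

14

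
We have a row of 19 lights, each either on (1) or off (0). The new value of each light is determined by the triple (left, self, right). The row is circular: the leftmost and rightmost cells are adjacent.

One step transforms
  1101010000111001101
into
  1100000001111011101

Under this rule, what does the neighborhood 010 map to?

At position 3 the neighborhood is 010; the next row has 0 there.

0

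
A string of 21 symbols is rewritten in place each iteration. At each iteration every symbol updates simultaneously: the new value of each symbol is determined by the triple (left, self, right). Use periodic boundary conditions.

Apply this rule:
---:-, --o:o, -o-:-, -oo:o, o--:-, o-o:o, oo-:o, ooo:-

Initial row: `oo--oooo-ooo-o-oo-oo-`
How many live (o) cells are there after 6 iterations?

8

oo-oo--ooo-oo-ooooooo
-oooo-oo-oooooo------
oo--oooooo----o------
oo-oo----o---o------o
-oooo---o---o------oo
oo--o--o---o------ooo
count of o: 8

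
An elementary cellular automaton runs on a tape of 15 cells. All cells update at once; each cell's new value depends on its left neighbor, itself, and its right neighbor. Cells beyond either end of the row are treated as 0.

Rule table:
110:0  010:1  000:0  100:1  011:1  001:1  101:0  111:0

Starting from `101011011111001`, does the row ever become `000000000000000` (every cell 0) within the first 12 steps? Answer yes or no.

step 1: 101010010000111
step 2: 101011111001100
step 3: 101010000111010
step 4: 101011001100011
step 5: 101010111010110
step 6: 101010100010101
step 7: 101010110110101
step 8: 101010100100101
step 9: 101010111111101
step 10: 101010100000001
step 11: 101010110000011
step 12: 101010101000110
step 12 is 101010101000110, still not uniform 0

no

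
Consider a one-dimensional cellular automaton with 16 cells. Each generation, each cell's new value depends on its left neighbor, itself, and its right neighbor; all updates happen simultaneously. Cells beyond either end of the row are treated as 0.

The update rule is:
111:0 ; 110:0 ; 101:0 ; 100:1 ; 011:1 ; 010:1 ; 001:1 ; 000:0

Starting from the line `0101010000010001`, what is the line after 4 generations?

1101011000111011
1001010101100010
1111010101010111
1000010101010100

1000010101010100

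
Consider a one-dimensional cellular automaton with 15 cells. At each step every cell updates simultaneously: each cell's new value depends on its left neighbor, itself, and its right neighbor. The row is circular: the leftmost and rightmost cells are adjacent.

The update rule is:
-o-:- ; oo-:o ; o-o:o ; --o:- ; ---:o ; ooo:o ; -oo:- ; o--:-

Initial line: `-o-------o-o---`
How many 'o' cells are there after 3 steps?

---ooooo--o--oo
-o--oooo------o
o----ooo-oooo--
count of o: 8

8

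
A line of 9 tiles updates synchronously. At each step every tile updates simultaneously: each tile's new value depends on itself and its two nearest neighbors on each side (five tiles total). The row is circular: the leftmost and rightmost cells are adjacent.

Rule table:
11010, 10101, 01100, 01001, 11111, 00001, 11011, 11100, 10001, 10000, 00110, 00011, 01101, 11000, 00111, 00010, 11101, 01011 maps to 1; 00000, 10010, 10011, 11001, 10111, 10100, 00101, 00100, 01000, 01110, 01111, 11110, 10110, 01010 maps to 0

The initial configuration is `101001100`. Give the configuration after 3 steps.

step 1: 000101100
step 2: 011010111
step 3: 101111001

101111001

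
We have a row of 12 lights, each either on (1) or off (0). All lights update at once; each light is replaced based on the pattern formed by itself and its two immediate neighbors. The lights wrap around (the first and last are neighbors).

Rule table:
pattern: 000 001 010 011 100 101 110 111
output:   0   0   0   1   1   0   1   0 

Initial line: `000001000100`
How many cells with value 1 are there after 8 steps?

2

step 1: 000000100010
step 2: 000000010001
step 3: 100000001000
step 4: 010000000100
step 5: 001000000010
step 6: 000100000001
step 7: 100010000000
step 8: 010001000000
count of 1: 2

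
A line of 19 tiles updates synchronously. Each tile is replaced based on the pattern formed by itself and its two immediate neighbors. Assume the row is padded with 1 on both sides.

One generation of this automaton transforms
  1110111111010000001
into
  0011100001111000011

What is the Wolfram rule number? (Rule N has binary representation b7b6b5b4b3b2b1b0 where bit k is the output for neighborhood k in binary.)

126

position 0: 111 → 0  (bit 7 = 0)
position 2: 110 → 1  (bit 6 = 1)
position 3: 101 → 1  (bit 5 = 1)
position 12: 100 → 1  (bit 4 = 1)
position 4: 011 → 1  (bit 3 = 1)
position 11: 010 → 1  (bit 2 = 1)
position 17: 001 → 1  (bit 1 = 1)
position 13: 000 → 0  (bit 0 = 0)
bits b7..b0 = 01111110 = 126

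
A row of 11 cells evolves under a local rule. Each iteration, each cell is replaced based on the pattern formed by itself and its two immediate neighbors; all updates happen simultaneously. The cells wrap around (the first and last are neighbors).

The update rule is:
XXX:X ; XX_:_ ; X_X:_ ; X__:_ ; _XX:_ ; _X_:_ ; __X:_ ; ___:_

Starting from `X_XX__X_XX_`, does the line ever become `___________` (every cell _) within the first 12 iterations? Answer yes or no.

yes

iteration 1: ___________
all cells are _ at iteration 1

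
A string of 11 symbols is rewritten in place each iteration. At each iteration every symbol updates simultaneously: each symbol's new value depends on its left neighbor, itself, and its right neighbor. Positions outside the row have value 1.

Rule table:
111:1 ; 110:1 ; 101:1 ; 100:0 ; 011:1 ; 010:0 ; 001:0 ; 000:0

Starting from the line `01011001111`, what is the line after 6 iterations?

10111001111
11111001111
11111001111  (fixed point — unchanged through iteration 6)

11111001111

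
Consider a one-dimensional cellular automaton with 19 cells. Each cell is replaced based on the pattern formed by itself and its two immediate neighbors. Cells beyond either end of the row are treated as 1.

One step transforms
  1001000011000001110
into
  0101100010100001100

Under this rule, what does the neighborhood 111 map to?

1

At position 16 the neighborhood is 111; the next row has 1 there.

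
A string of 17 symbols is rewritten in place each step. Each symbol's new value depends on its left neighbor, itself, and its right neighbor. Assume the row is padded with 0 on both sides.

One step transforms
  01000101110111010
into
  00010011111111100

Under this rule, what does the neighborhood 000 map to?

At position 3 the neighborhood is 000; the next row has 1 there.

1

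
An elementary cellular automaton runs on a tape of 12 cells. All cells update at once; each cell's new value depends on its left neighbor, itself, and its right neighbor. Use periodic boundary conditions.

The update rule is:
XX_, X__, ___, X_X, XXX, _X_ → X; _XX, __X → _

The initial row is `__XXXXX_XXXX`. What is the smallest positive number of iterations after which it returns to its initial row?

12

X__XXXXX_XXX
XX__XXXXX_XX
XXX__XXXXX_X
XXXX__XXXXX_
_XXXX__XXXXX
X_XXXX__XXXX
XX_XXXX__XXX
XXX_XXXX__XX
XXXX_XXXX__X
XXXXX_XXXX__
_XXXXX_XXXX_
__XXXXX_XXXX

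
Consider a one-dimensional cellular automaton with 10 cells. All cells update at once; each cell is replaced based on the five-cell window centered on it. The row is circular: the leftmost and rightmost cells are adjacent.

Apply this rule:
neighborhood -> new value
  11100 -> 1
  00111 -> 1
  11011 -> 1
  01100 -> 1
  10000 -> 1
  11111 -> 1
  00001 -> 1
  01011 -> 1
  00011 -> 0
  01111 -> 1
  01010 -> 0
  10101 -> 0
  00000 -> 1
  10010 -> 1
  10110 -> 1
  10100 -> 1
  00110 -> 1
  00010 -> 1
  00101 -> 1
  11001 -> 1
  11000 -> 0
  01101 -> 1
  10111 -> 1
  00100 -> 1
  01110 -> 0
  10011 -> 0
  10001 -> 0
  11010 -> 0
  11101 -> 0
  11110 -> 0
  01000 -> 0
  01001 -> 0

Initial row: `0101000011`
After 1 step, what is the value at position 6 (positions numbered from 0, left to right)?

1

0001011011
position 6 holds 1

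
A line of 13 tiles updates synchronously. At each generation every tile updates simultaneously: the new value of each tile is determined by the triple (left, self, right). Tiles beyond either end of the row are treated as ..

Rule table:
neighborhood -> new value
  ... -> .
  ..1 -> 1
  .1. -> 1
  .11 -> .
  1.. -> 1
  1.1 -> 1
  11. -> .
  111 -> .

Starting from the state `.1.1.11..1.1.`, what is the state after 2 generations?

.....11......

generation 1: 11111..111111
generation 2: .....11......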